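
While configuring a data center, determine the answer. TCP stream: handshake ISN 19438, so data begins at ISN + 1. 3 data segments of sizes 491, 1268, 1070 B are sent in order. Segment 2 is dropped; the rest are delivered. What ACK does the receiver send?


SYN uses sequence number 19438; first data byte = ISN + 1 = 19439.
Segment 1: SEQ = 19439, len = 491 B, covers [19439, 19929]
Segment 2: SEQ = 19930, len = 1268 B, covers [19930, 21197] [LOST]
Segment 3: SEQ = 21198, len = 1070 B, covers [21198, 22267]
In-order data received: bytes [19439, 19929] (segments 1..1).
Segment 2 missing -> gap begins at byte 19930; later segments buffered out of order.
Cumulative ACK = next expected in-order byte = 19439 + 491 = 19930

19930


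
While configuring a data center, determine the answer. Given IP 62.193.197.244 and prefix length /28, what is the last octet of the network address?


Given: IP = 62.193.197.244, prefix = /28
Subnet mask = 255.255.255.240
Last octet of IP: 244
Last octet of mask: 240
Network last octet = 244 AND 240 = 240

240


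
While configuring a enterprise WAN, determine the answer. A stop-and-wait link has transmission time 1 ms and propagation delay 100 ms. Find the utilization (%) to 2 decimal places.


Given: Ttrans = 1 ms, Tprop = 100 ms
RTT = 2 * Tprop = 2 * 100 = 200 ms
U = Ttrans / (Ttrans + RTT)
U = 1 / (1 + 200)
U = 1 / 201 = 0.004975
U% = 0.50%

0.50


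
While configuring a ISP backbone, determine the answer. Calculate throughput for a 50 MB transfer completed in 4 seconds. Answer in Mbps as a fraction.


Given: file = 50 MB, time = 4 s
File in Mb = 50 * 8 = 400 Mb
Throughput = 400 / 4 Mbps
Throughput = 100 Mbps

100


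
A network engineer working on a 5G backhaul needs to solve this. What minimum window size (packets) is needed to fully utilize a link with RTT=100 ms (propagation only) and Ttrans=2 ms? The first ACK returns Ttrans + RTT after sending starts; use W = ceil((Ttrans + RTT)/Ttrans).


Given: Ttrans = 2 ms, RTT = 100 ms (= 2 * Tprop, Tprop = 50 ms)
Time until first ACK returns = Ttrans + RTT = 2 + 100 = 102 ms
Need W * Ttrans >= Ttrans + RTT  ->  W >= (Ttrans + RTT) / Ttrans
(Ttrans + RTT) / Ttrans = 102 / 2 = 51
W_min = ceil(51) = 51

51


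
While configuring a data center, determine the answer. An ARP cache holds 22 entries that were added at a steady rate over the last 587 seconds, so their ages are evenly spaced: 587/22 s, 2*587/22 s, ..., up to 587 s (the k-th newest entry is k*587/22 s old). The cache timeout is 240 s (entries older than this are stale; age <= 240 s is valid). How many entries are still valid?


Ages are k * 587/22 s for k = 1..22 (spacing = 26.6818 s).
Entry k is valid iff k * 587/22 <= 240 iff k <= 22 * 240 / 587 = 8.9949
n_valid = floor(8.9949) = 8
(n_stale = 22 - 8 = 14)

8


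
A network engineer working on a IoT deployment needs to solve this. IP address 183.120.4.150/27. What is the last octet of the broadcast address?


Given: IP = 183.120.4.150, prefix = /27
Host bits = 32 - 27 = 5
Network last octet = 150 AND mask = 128
Host part size = 2^5 - 1 = 31
Broadcast last octet = 128 OR 31 = 159

159


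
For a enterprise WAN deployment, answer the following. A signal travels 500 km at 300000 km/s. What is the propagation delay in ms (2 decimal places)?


Given: distance = 500 km, speed = 300000 km/s
Delay = distance / speed = 500 / 300000 seconds
Delay in ms = 500 * 1000 / 300000
Delay = 1.6667 ms
Rounded to 2 dp = 1.67 ms

1.67


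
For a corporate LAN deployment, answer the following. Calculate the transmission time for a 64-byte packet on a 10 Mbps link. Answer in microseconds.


Given: packet = 64 bytes, bandwidth = 10 Mbps
Packet in bits = 64 * 8 = 512 bits
Bandwidth = 10 * 10^6 = 10000000 bps
Time = 512 / 10000000 seconds
Time in us = 512 * 10^6 / 10000000 = 51.2

51.2


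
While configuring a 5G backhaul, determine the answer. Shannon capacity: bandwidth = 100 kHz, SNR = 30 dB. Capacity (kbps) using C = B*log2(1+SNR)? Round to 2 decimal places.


Given: B = 100 kHz, SNR = 30 dB
SNR linear = 10^(30/10) = 1000
1 + SNR = 1001
log2(1001) = 9.9672262588
C = 100 * 1000 * 9.9672262588 = 996722.6259 bps
C = 996.722626 kbps -> 996.72 kbps (2 dp)

996.72


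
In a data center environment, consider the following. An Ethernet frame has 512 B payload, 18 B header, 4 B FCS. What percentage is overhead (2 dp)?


Given: payload = 512 B, header = 18 B, trailer = 4 B
Overhead bytes = header + trailer = 18 + 4 = 22
Total frame = payload + overhead = 512 + 22 = 534
Overhead % = 22 / 534 * 100 = 4.1199% -> 4.12% (2 dp)

4.12


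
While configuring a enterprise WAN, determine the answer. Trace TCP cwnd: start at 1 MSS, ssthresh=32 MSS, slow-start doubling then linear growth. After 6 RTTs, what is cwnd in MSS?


RTT 0: cwnd = 1 MSS (initial)
RTT 1: cwnd = 2 MSS (slow start, doubled)
RTT 2: cwnd = 4 MSS (slow start, doubled)
RTT 3: cwnd = 8 MSS (slow start, doubled)
RTT 4: cwnd = 16 MSS (slow start, doubled)
RTT 5: cwnd = 32 MSS (slow start, doubled)
RTT 6: cwnd = 33 MSS (congestion avoidance, +1)

33


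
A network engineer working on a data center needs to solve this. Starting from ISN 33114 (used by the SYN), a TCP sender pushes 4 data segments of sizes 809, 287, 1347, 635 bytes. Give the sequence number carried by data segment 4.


The SYN occupies sequence number ISN = 33114, so the first data byte is ISN + 1 = 33115.
SEQ of data segment i = (ISN + 1) + sum of payload sizes of segments 1..i-1.
Segment 1: SEQ = 33115, payload = 809 bytes
Segment 2: SEQ = 33924, payload = 287 bytes
Segment 3: SEQ = 34211, payload = 1347 bytes
Segment 4: SEQ = 35558, payload = 635 bytes
SEQ of segment 4 = 33115 + 809 + 287 + 1347 = 35558

35558


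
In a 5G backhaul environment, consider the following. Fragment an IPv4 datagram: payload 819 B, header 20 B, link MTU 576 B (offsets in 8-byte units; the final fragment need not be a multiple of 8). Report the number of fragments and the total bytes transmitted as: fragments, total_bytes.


Max data per non-final fragment = floor((MTU - header)/8)*8 = floor((576 - 20)/8)*8 = floor(556/8)*8 = 552 B
Final fragment needs no 8-byte alignment: it can carry up to MTU - header = 556 B
Non-final fragments needed = ceil((payload - 556) / 552) = ceil(263/552) = ceil(0.4764) = 1
Number of fragments = 1 + 1 = 2
Fragment sizes (data): 1 * 552 B + 267 B (last, 267 <= 556 OK)
Total bytes sent = payload + n_frags * header = 819 + 2*20 = 819 + 40 = 859 B

2, 859


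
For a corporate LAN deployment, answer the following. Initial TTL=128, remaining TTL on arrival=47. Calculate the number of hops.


Given: initial TTL = 128, received TTL = 47
Hops = initial TTL - received TTL
Hops = 128 - 47 = 81

81


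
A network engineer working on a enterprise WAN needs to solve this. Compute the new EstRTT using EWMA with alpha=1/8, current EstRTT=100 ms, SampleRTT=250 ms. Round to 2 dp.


Given: EstRTT = 100 ms, SampleRTT = 250 ms, alpha = 1/8
New EstRTT = (1 - alpha) * EstRTT + alpha * SampleRTT
(7/8) * 100 = 87.5
(1/8) * 250 = 31.25
New EstRTT = 87.5 + 31.25 = 118.75 ms -> 118.75 ms (2 dp)

118.75


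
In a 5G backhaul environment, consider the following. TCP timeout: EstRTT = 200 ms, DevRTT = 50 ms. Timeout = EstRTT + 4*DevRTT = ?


Given: EstRTT = 200 ms, DevRTT = 50 ms
Timeout = EstRTT + 4 * DevRTT
4 * DevRTT = 4 * 50 = 200
Timeout = 200 + 200 = 400 ms

400


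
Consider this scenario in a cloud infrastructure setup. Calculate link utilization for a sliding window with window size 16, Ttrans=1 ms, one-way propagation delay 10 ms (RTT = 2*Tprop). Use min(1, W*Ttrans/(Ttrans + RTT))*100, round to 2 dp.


Given: W = 16, Ttrans = 1 ms, RTT = 20 ms (= 2 * Tprop, Tprop = 10 ms)
Cycle time = Ttrans + RTT = 1 + 20 = 21 ms (first packet sent until its ACK returns)
W * Ttrans = 16 * 1 = 16 ms of sending per cycle
W * Ttrans / (Ttrans + RTT) = 16 / 21 = 0.761905
U = min(1, 0.761905) = 0.761905
U% = 76.19%

76.19


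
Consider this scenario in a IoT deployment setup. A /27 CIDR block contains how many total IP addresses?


Given: CIDR prefix /27
Host bits = 32 - 27 = 5
Total addresses = 2^5 = 32

32


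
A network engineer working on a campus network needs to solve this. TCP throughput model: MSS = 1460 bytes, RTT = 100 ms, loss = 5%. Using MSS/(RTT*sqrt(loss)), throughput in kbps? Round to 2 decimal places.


Given: MSS = 1460 bytes, RTT = 100 ms, loss = 5%
RTT in seconds = 100 / 1000 = 0.1
Loss rate = 5% = 0.05
sqrt(loss) = sqrt(0.05) = 0.223606797750
Throughput (bytes/s) = 1460 / (0.1 * 0.223606797750) = 65293.1849
Throughput (kbps) = 65293.1849 * 8 / 1000 = 522.345480 -> 522.35 kbps (2 dp)

522.35


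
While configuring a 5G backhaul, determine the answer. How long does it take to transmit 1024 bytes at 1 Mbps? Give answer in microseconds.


Given: packet = 1024 bytes, bandwidth = 1 Mbps
Packet in bits = 1024 * 8 = 8192 bits
Bandwidth = 1 * 10^6 = 1000000 bps
Time = 8192 / 1000000 seconds
Time in us = 8192 * 10^6 / 1000000 = 8192

8192


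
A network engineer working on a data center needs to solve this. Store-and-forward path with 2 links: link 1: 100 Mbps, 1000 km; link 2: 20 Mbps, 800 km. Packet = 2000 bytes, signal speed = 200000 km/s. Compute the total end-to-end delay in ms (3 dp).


Packet = 2000 bytes = 16000 bits. Store-and-forward: sum (t_trans + t_prop) per link.
Link 1: t_trans = 16000/(100*10^6) s = 0.1600 ms; t_prop = 1000/200000 s = 5.0000 ms; subtotal = 5.1600 ms
Link 2: t_trans = 16000/(20*10^6) s = 0.8000 ms; t_prop = 800/200000 s = 4.0000 ms; subtotal = 4.8000 ms
End-to-end = 5.1600 + 4.8000 = 9.9600 ms -> 9.960 ms (3 dp)

9.960


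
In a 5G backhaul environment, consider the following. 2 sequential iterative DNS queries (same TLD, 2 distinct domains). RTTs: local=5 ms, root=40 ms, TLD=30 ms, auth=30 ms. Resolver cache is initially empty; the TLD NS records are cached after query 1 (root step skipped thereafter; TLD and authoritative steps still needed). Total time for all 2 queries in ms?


Lookup 1 (cold cache): local + root + TLD + auth = 5 + 40 + 30 + 30 = 105 ms
Lookups 2..2 (TLD NS cached -> skip root; new domain -> still ask TLD and auth): local + TLD + auth = 5 + 30 + 30 = 65 ms each
Remaining 1 lookups: 1 * 65 = 65 ms
Total = 105 + 65 = 170 ms

170


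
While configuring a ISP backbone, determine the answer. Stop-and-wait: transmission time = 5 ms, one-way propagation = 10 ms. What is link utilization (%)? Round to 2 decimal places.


Given: Ttrans = 5 ms, Tprop = 10 ms
RTT = 2 * Tprop = 2 * 10 = 20 ms
U = Ttrans / (Ttrans + RTT)
U = 5 / (5 + 20)
U = 5 / 25 = 0.2
U% = 20.00%

20.00


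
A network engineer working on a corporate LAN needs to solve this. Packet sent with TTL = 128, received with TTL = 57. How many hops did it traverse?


Given: initial TTL = 128, received TTL = 57
Hops = initial TTL - received TTL
Hops = 128 - 57 = 71

71


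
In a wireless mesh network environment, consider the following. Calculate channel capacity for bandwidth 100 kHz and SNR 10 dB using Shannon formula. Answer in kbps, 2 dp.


Given: B = 100 kHz, SNR = 10 dB
SNR linear = 10^(10/10) = 10
1 + SNR = 11
log2(11) = 3.4594316186
C = 100 * 1000 * 3.4594316186 = 345943.1619 bps
C = 345.943162 kbps -> 345.94 kbps (2 dp)

345.94


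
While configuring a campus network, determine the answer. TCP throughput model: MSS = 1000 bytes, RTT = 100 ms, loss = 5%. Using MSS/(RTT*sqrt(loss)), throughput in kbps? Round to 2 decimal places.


Given: MSS = 1000 bytes, RTT = 100 ms, loss = 5%
RTT in seconds = 100 / 1000 = 0.1
Loss rate = 5% = 0.05
sqrt(loss) = sqrt(0.05) = 0.223606797750
Throughput (bytes/s) = 1000 / (0.1 * 0.223606797750) = 44721.3595
Throughput (kbps) = 44721.3595 * 8 / 1000 = 357.770876 -> 357.77 kbps (2 dp)

357.77


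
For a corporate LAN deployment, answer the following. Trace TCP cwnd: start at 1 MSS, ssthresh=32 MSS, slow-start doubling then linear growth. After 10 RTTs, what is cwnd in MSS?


RTT 0: cwnd = 1 MSS (initial)
RTT 1: cwnd = 2 MSS (slow start, doubled)
RTT 2: cwnd = 4 MSS (slow start, doubled)
RTT 3: cwnd = 8 MSS (slow start, doubled)
RTT 4: cwnd = 16 MSS (slow start, doubled)
RTT 5: cwnd = 32 MSS (slow start, doubled)
RTT 6: cwnd = 33 MSS (congestion avoidance, +1)
RTT 7: cwnd = 34 MSS (congestion avoidance, +1)
RTT 8: cwnd = 35 MSS (congestion avoidance, +1)
RTT 9: cwnd = 36 MSS (congestion avoidance, +1)
RTT 10: cwnd = 37 MSS (congestion avoidance, +1)

37


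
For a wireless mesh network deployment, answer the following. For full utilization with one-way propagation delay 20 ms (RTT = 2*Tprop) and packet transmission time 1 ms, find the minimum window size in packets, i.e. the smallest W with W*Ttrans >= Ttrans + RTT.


Given: Ttrans = 1 ms, RTT = 40 ms (= 2 * Tprop, Tprop = 20 ms)
Time until first ACK returns = Ttrans + RTT = 1 + 40 = 41 ms
Need W * Ttrans >= Ttrans + RTT  ->  W >= (Ttrans + RTT) / Ttrans
(Ttrans + RTT) / Ttrans = 41 / 1 = 41
W_min = ceil(41) = 41

41


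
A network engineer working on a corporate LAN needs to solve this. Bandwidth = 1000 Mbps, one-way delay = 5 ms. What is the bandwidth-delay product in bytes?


Given: bandwidth = 1000 Mbps, delay = 5 ms
BDP in bits = 1000 * 10^6 * 5 / 1000
BDP in bits = 5000000
BDP in bytes = 5000000 / 8 = 625000

625000


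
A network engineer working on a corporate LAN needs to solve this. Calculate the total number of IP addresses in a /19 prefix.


Given: CIDR prefix /19
Host bits = 32 - 19 = 13
Total addresses = 2^13 = 8192

8192


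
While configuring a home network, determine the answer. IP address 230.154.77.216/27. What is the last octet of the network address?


Given: IP = 230.154.77.216, prefix = /27
Subnet mask = 255.255.255.224
Last octet of IP: 216
Last octet of mask: 224
Network last octet = 216 AND 224 = 192

192


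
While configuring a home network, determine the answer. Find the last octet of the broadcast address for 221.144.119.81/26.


Given: IP = 221.144.119.81, prefix = /26
Host bits = 32 - 26 = 6
Network last octet = 81 AND mask = 64
Host part size = 2^6 - 1 = 63
Broadcast last octet = 64 OR 63 = 127

127


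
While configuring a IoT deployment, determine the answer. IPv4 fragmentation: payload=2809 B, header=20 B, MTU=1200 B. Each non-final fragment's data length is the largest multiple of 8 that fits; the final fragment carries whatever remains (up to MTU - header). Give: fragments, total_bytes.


Max data per non-final fragment = floor((MTU - header)/8)*8 = floor((1200 - 20)/8)*8 = floor(1180/8)*8 = 1176 B
Final fragment needs no 8-byte alignment: it can carry up to MTU - header = 1180 B
Non-final fragments needed = ceil((payload - 1180) / 1176) = ceil(1629/1176) = ceil(1.3852) = 2
Number of fragments = 2 + 1 = 3
Fragment sizes (data): 2 * 1176 B + 457 B (last, 457 <= 1180 OK)
Total bytes sent = payload + n_frags * header = 2809 + 3*20 = 2809 + 60 = 2869 B

3, 2869


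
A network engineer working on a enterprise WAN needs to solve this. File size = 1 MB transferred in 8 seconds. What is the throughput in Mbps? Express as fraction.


Given: file = 1 MB, time = 8 s
File in Mb = 1 * 8 = 8 Mb
Throughput = 8 / 8 Mbps
Throughput = 1 Mbps

1


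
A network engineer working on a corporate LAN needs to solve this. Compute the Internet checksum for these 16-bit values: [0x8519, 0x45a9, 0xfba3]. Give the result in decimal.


Given words: [0x8519, 0x45a9, 0xfba3]
Step 1: Sum all words
Raw sum = 34073 + 17833 + 64419 = 116325
Step 2: Fold carry: (50789 + 1) = 50790
One's complement = ~50790 & 0xFFFF = 14745

14745


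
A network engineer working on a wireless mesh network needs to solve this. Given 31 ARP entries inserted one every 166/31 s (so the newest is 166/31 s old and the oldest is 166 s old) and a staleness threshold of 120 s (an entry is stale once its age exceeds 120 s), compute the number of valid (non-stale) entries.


Ages are k * 166/31 s for k = 1..31 (spacing = 5.3548 s).
Entry k is valid iff k * 166/31 <= 120 iff k <= 31 * 120 / 166 = 22.4096
n_valid = floor(22.4096) = 22
(n_stale = 31 - 22 = 9)

22


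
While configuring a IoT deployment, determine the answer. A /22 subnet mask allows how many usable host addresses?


Given: subnet mask /22
Host bits = 32 - 22 = 10
Total addresses = 2^10 = 1024
Usable hosts = 1024 - 2 (network + broadcast) = 1022

1022


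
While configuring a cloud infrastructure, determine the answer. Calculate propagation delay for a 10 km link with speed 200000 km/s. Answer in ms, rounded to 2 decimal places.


Given: distance = 10 km, speed = 200000 km/s
Delay = distance / speed = 10 / 200000 seconds
Delay in ms = 10 * 1000 / 200000
Delay = 0.0500 ms
Rounded to 2 dp = 0.05 ms

0.05


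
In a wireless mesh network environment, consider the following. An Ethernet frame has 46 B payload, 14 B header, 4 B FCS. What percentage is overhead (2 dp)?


Given: payload = 46 B, header = 14 B, trailer = 4 B
Overhead bytes = header + trailer = 14 + 4 = 18
Total frame = payload + overhead = 46 + 18 = 64
Overhead % = 18 / 64 * 100 = 28.1250% -> 28.13% (2 dp)

28.13


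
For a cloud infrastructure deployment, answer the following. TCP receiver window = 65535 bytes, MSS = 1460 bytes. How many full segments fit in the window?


Given: RWND = 65535 bytes, MSS = 1460 bytes
Full segments = floor(RWND / MSS)
Full segments = floor(65535 / 1460)
Full segments = floor(44.887) = 44

44


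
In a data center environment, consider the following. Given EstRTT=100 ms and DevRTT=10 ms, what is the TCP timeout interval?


Given: EstRTT = 100 ms, DevRTT = 10 ms
Timeout = EstRTT + 4 * DevRTT
4 * DevRTT = 4 * 10 = 40
Timeout = 100 + 40 = 140 ms

140


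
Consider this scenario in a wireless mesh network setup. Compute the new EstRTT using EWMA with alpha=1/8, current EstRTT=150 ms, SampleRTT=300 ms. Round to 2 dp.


Given: EstRTT = 150 ms, SampleRTT = 300 ms, alpha = 1/8
New EstRTT = (1 - alpha) * EstRTT + alpha * SampleRTT
(7/8) * 150 = 131.25
(1/8) * 300 = 37.5
New EstRTT = 131.25 + 37.5 = 168.75 ms -> 168.75 ms (2 dp)

168.75


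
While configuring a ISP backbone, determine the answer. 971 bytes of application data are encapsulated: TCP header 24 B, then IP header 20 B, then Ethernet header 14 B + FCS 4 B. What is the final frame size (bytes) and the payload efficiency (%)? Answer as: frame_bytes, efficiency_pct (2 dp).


TCP segment = 971 + 24 = 995 B
IP packet = 995 + 20 = 1015 B
Ethernet frame = 1015 + 14 + 4 = 1033 B
Efficiency = app / frame = 971 / 1033 = 0.939981 = 93.9981% -> 94.00% (2 dp)

1033, 94.00


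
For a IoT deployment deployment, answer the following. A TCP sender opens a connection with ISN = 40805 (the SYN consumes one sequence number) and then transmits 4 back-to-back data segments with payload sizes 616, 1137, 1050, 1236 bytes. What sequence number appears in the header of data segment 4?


The SYN occupies sequence number ISN = 40805, so the first data byte is ISN + 1 = 40806.
SEQ of data segment i = (ISN + 1) + sum of payload sizes of segments 1..i-1.
Segment 1: SEQ = 40806, payload = 616 bytes
Segment 2: SEQ = 41422, payload = 1137 bytes
Segment 3: SEQ = 42559, payload = 1050 bytes
Segment 4: SEQ = 43609, payload = 1236 bytes
SEQ of segment 4 = 40806 + 616 + 1137 + 1050 = 43609

43609


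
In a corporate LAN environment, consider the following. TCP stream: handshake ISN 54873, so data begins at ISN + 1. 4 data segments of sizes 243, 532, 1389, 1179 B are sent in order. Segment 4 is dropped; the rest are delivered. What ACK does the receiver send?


SYN uses sequence number 54873; first data byte = ISN + 1 = 54874.
Segment 1: SEQ = 54874, len = 243 B, covers [54874, 55116]
Segment 2: SEQ = 55117, len = 532 B, covers [55117, 55648]
Segment 3: SEQ = 55649, len = 1389 B, covers [55649, 57037]
Segment 4: SEQ = 57038, len = 1179 B, covers [57038, 58216] [LOST]
In-order data received: bytes [54874, 57037] (segments 1..3).
Segment 4 missing -> gap begins at byte 57038.
Cumulative ACK = next expected in-order byte = 54874 + 243 + 532 + 1389 = 57038

57038


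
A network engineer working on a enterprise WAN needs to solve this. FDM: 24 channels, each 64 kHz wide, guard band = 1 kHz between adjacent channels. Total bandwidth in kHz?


Given: 24 channels, 64 kHz each, guard = 1 kHz
Channel bandwidth = 24 * 64 = 1536 kHz
Guard bands = 23 gaps * 1 kHz = 23 kHz
Total = 1536 + 23 = 1559 kHz

1559


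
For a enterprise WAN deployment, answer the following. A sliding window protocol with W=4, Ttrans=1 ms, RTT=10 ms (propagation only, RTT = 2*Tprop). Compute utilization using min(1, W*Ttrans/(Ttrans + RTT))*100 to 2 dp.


Given: W = 4, Ttrans = 1 ms, RTT = 10 ms (= 2 * Tprop, Tprop = 5 ms)
Cycle time = Ttrans + RTT = 1 + 10 = 11 ms (first packet sent until its ACK returns)
W * Ttrans = 4 * 1 = 4 ms of sending per cycle
W * Ttrans / (Ttrans + RTT) = 4 / 11 = 0.363636
U = min(1, 0.363636) = 0.363636
U% = 36.36%

36.36


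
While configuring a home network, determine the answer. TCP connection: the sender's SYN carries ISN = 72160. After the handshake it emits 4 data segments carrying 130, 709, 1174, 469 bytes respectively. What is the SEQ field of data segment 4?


The SYN occupies sequence number ISN = 72160, so the first data byte is ISN + 1 = 72161.
SEQ of data segment i = (ISN + 1) + sum of payload sizes of segments 1..i-1.
Segment 1: SEQ = 72161, payload = 130 bytes
Segment 2: SEQ = 72291, payload = 709 bytes
Segment 3: SEQ = 73000, payload = 1174 bytes
Segment 4: SEQ = 74174, payload = 469 bytes
SEQ of segment 4 = 72161 + 130 + 709 + 1174 = 74174

74174


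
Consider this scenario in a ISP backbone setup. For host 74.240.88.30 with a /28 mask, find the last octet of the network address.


Given: IP = 74.240.88.30, prefix = /28
Subnet mask = 255.255.255.240
Last octet of IP: 30
Last octet of mask: 240
Network last octet = 30 AND 240 = 16

16


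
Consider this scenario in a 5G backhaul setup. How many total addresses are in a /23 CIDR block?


Given: CIDR prefix /23
Host bits = 32 - 23 = 9
Total addresses = 2^9 = 512

512


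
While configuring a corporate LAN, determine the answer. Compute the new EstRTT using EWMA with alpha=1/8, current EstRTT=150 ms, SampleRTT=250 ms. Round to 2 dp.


Given: EstRTT = 150 ms, SampleRTT = 250 ms, alpha = 1/8
New EstRTT = (1 - alpha) * EstRTT + alpha * SampleRTT
(7/8) * 150 = 131.25
(1/8) * 250 = 31.25
New EstRTT = 131.25 + 31.25 = 162.5 ms -> 162.50 ms (2 dp)

162.50


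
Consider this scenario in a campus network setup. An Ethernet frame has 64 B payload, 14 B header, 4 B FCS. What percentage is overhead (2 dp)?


Given: payload = 64 B, header = 14 B, trailer = 4 B
Overhead bytes = header + trailer = 14 + 4 = 18
Total frame = payload + overhead = 64 + 18 = 82
Overhead % = 18 / 82 * 100 = 21.9512% -> 21.95% (2 dp)

21.95


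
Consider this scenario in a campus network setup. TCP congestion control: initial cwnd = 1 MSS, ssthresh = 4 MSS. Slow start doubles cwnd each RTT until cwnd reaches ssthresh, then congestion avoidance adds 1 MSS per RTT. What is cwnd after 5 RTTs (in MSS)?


RTT 0: cwnd = 1 MSS (initial)
RTT 1: cwnd = 2 MSS (slow start, doubled)
RTT 2: cwnd = 4 MSS (slow start, doubled)
RTT 3: cwnd = 5 MSS (congestion avoidance, +1)
RTT 4: cwnd = 6 MSS (congestion avoidance, +1)
RTT 5: cwnd = 7 MSS (congestion avoidance, +1)

7


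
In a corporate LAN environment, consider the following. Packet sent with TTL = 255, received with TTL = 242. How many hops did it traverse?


Given: initial TTL = 255, received TTL = 242
Hops = initial TTL - received TTL
Hops = 255 - 242 = 13

13


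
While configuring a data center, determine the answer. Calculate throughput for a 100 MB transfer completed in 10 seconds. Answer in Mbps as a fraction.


Given: file = 100 MB, time = 10 s
File in Mb = 100 * 8 = 800 Mb
Throughput = 800 / 10 Mbps
Throughput = 80 Mbps

80


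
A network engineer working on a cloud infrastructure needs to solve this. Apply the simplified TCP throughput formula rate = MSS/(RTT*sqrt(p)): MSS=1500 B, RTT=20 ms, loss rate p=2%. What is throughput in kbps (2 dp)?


Given: MSS = 1500 bytes, RTT = 20 ms, loss = 2%
RTT in seconds = 20 / 1000 = 0.02
Loss rate = 2% = 0.02
sqrt(loss) = sqrt(0.02) = 0.141421356237
Throughput (bytes/s) = 1500 / (0.02 * 0.141421356237) = 530330.0859
Throughput (kbps) = 530330.0859 * 8 / 1000 = 4242.640687 -> 4242.64 kbps (2 dp)

4242.64


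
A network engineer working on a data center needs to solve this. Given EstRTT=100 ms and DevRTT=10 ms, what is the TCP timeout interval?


Given: EstRTT = 100 ms, DevRTT = 10 ms
Timeout = EstRTT + 4 * DevRTT
4 * DevRTT = 4 * 10 = 40
Timeout = 100 + 40 = 140 ms

140


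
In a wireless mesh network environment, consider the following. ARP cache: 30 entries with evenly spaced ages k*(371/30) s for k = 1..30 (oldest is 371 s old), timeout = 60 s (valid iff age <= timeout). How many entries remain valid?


Ages are k * 371/30 s for k = 1..30 (spacing = 12.3667 s).
Entry k is valid iff k * 371/30 <= 60 iff k <= 30 * 60 / 371 = 4.8518
n_valid = floor(4.8518) = 4
(n_stale = 30 - 4 = 26)

4


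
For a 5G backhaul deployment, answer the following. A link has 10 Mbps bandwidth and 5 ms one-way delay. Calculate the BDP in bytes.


Given: bandwidth = 10 Mbps, delay = 5 ms
BDP in bits = 10 * 10^6 * 5 / 1000
BDP in bits = 50000
BDP in bytes = 50000 / 8 = 6250

6250


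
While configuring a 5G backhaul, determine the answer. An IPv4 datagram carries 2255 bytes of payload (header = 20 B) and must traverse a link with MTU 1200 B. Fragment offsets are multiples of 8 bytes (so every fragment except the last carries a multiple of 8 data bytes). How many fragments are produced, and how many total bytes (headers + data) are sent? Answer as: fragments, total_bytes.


Max data per non-final fragment = floor((MTU - header)/8)*8 = floor((1200 - 20)/8)*8 = floor(1180/8)*8 = 1176 B
Final fragment needs no 8-byte alignment: it can carry up to MTU - header = 1180 B
Non-final fragments needed = ceil((payload - 1180) / 1176) = ceil(1075/1176) = ceil(0.9141) = 1
Number of fragments = 1 + 1 = 2
Fragment sizes (data): 1 * 1176 B + 1079 B (last, 1079 <= 1180 OK)
Total bytes sent = payload + n_frags * header = 2255 + 2*20 = 2255 + 40 = 2295 B

2, 2295


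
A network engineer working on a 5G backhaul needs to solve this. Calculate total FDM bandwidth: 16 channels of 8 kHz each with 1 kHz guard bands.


Given: 16 channels, 8 kHz each, guard = 1 kHz
Channel bandwidth = 16 * 8 = 128 kHz
Guard bands = 15 gaps * 1 kHz = 15 kHz
Total = 128 + 15 = 143 kHz

143


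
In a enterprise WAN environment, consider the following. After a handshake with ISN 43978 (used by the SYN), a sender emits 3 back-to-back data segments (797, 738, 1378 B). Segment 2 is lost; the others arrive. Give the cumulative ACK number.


SYN uses sequence number 43978; first data byte = ISN + 1 = 43979.
Segment 1: SEQ = 43979, len = 797 B, covers [43979, 44775]
Segment 2: SEQ = 44776, len = 738 B, covers [44776, 45513] [LOST]
Segment 3: SEQ = 45514, len = 1378 B, covers [45514, 46891]
In-order data received: bytes [43979, 44775] (segments 1..1).
Segment 2 missing -> gap begins at byte 44776; later segments buffered out of order.
Cumulative ACK = next expected in-order byte = 43979 + 797 = 44776

44776


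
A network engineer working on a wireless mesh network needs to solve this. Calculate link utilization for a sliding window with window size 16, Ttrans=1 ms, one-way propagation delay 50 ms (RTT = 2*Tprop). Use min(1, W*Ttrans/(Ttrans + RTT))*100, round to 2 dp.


Given: W = 16, Ttrans = 1 ms, RTT = 100 ms (= 2 * Tprop, Tprop = 50 ms)
Cycle time = Ttrans + RTT = 1 + 100 = 101 ms (first packet sent until its ACK returns)
W * Ttrans = 16 * 1 = 16 ms of sending per cycle
W * Ttrans / (Ttrans + RTT) = 16 / 101 = 0.158416
U = min(1, 0.158416) = 0.158416
U% = 15.84%

15.84


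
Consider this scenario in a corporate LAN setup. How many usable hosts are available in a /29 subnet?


Given: subnet mask /29
Host bits = 32 - 29 = 3
Total addresses = 2^3 = 8
Usable hosts = 8 - 2 (network + broadcast) = 6

6


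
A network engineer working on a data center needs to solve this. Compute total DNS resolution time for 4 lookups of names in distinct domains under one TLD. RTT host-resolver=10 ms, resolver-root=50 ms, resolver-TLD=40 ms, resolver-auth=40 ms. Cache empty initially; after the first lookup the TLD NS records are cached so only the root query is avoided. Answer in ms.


Lookup 1 (cold cache): local + root + TLD + auth = 10 + 50 + 40 + 40 = 140 ms
Lookups 2..4 (TLD NS cached -> skip root; new domain -> still ask TLD and auth): local + TLD + auth = 10 + 40 + 40 = 90 ms each
Remaining 3 lookups: 3 * 90 = 270 ms
Total = 140 + 270 = 410 ms

410


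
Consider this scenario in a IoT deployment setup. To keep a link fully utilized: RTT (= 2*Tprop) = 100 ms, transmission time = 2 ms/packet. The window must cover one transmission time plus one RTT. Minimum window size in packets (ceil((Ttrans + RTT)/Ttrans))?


Given: Ttrans = 2 ms, RTT = 100 ms (= 2 * Tprop, Tprop = 50 ms)
Time until first ACK returns = Ttrans + RTT = 2 + 100 = 102 ms
Need W * Ttrans >= Ttrans + RTT  ->  W >= (Ttrans + RTT) / Ttrans
(Ttrans + RTT) / Ttrans = 102 / 2 = 51
W_min = ceil(51) = 51

51


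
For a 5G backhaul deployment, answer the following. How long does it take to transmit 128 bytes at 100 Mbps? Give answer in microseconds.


Given: packet = 128 bytes, bandwidth = 100 Mbps
Packet in bits = 128 * 8 = 1024 bits
Bandwidth = 100 * 10^6 = 100000000 bps
Time = 1024 / 100000000 seconds
Time in us = 1024 * 10^6 / 100000000 = 10.24

10.24


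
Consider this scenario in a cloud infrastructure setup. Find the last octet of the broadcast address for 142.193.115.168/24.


Given: IP = 142.193.115.168, prefix = /24
Host bits = 32 - 24 = 8
Network last octet = 168 AND mask = 0
Host part size = 2^8 - 1 = 255
Broadcast last octet = 0 OR 255 = 255

255


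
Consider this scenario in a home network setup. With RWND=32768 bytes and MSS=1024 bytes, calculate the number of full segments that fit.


Given: RWND = 32768 bytes, MSS = 1024 bytes
Full segments = floor(RWND / MSS)
Full segments = floor(32768 / 1024)
Full segments = floor(32.0) = 32

32


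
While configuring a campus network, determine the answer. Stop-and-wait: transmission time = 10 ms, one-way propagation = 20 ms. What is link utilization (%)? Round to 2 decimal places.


Given: Ttrans = 10 ms, Tprop = 20 ms
RTT = 2 * Tprop = 2 * 20 = 40 ms
U = Ttrans / (Ttrans + RTT)
U = 10 / (10 + 40)
U = 10 / 50 = 0.2
U% = 20.00%

20.00


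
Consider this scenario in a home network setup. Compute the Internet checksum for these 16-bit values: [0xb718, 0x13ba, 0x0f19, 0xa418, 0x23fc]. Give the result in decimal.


Given words: [0xb718, 0x13ba, 0x0f19, 0xa418, 0x23fc]
Step 1: Sum all words
Raw sum = 46872 + 5050 + 3865 + 42008 + 9212 = 107007
Step 2: Fold carry: (41471 + 1) = 41472
One's complement = ~41472 & 0xFFFF = 24063

24063


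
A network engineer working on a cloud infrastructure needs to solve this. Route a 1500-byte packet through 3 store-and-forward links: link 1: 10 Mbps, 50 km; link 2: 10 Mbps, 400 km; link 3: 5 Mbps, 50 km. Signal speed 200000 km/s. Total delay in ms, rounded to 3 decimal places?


Packet = 1500 bytes = 12000 bits. Store-and-forward: sum (t_trans + t_prop) per link.
Link 1: t_trans = 12000/(10*10^6) s = 1.2000 ms; t_prop = 50/200000 s = 0.2500 ms; subtotal = 1.4500 ms
Link 2: t_trans = 12000/(10*10^6) s = 1.2000 ms; t_prop = 400/200000 s = 2.0000 ms; subtotal = 3.2000 ms
Link 3: t_trans = 12000/(5*10^6) s = 2.4000 ms; t_prop = 50/200000 s = 0.2500 ms; subtotal = 2.6500 ms
End-to-end = 1.4500 + 3.2000 + 2.6500 = 7.3000 ms -> 7.300 ms (3 dp)

7.300


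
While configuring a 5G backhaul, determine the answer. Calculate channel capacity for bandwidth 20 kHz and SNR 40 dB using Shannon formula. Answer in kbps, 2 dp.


Given: B = 20 kHz, SNR = 40 dB
SNR linear = 10^(40/10) = 10000
1 + SNR = 10001
log2(10001) = 13.2878566418
C = 20 * 1000 * 13.2878566418 = 265757.1328 bps
C = 265.757133 kbps -> 265.76 kbps (2 dp)

265.76


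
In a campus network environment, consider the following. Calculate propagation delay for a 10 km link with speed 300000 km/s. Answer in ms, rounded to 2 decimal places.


Given: distance = 10 km, speed = 300000 km/s
Delay = distance / speed = 10 / 300000 seconds
Delay in ms = 10 * 1000 / 300000
Delay = 0.0333 ms
Rounded to 2 dp = 0.03 ms

0.03


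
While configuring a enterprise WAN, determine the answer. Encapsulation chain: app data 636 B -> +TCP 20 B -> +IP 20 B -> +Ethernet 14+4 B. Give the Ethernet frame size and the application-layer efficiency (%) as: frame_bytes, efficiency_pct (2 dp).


TCP segment = 636 + 20 = 656 B
IP packet = 656 + 20 = 676 B
Ethernet frame = 676 + 14 + 4 = 694 B
Efficiency = app / frame = 636 / 694 = 0.916427 = 91.6427% -> 91.64% (2 dp)

694, 91.64


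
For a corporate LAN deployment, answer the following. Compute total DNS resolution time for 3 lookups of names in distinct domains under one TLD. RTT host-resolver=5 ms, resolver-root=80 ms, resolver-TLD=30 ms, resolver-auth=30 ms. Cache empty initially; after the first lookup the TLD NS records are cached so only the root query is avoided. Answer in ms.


Lookup 1 (cold cache): local + root + TLD + auth = 5 + 80 + 30 + 30 = 145 ms
Lookups 2..3 (TLD NS cached -> skip root; new domain -> still ask TLD and auth): local + TLD + auth = 5 + 30 + 30 = 65 ms each
Remaining 2 lookups: 2 * 65 = 130 ms
Total = 145 + 130 = 275 ms

275


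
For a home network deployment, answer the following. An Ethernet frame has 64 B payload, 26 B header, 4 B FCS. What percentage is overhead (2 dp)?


Given: payload = 64 B, header = 26 B, trailer = 4 B
Overhead bytes = header + trailer = 26 + 4 = 30
Total frame = payload + overhead = 64 + 30 = 94
Overhead % = 30 / 94 * 100 = 31.9149% -> 31.91% (2 dp)

31.91


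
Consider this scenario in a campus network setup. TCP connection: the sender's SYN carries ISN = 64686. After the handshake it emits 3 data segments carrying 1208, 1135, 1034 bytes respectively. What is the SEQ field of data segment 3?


The SYN occupies sequence number ISN = 64686, so the first data byte is ISN + 1 = 64687.
SEQ of data segment i = (ISN + 1) + sum of payload sizes of segments 1..i-1.
Segment 1: SEQ = 64687, payload = 1208 bytes
Segment 2: SEQ = 65895, payload = 1135 bytes
Segment 3: SEQ = 67030, payload = 1034 bytes
SEQ of segment 3 = 64687 + 1208 + 1135 = 67030

67030


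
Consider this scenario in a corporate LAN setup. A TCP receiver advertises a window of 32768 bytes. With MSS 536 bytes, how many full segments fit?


Given: RWND = 32768 bytes, MSS = 536 bytes
Full segments = floor(RWND / MSS)
Full segments = floor(32768 / 536)
Full segments = floor(61.1343) = 61

61


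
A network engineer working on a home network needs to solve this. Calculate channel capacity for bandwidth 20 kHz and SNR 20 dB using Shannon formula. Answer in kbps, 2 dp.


Given: B = 20 kHz, SNR = 20 dB
SNR linear = 10^(20/10) = 100
1 + SNR = 101
log2(101) = 6.6582114828
C = 20 * 1000 * 6.6582114828 = 133164.2297 bps
C = 133.164230 kbps -> 133.16 kbps (2 dp)

133.16


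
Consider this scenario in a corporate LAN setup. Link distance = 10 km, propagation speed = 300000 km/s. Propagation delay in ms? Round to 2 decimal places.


Given: distance = 10 km, speed = 300000 km/s
Delay = distance / speed = 10 / 300000 seconds
Delay in ms = 10 * 1000 / 300000
Delay = 0.0333 ms
Rounded to 2 dp = 0.03 ms

0.03


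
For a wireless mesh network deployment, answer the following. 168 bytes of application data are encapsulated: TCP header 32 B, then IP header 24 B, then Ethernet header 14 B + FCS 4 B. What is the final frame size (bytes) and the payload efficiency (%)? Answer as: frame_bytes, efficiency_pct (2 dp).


TCP segment = 168 + 32 = 200 B
IP packet = 200 + 24 = 224 B
Ethernet frame = 224 + 14 + 4 = 242 B
Efficiency = app / frame = 168 / 242 = 0.694215 = 69.4215% -> 69.42% (2 dp)

242, 69.42


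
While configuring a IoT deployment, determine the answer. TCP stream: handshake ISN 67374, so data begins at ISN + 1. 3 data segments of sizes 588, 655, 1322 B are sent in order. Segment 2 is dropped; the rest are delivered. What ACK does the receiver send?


SYN uses sequence number 67374; first data byte = ISN + 1 = 67375.
Segment 1: SEQ = 67375, len = 588 B, covers [67375, 67962]
Segment 2: SEQ = 67963, len = 655 B, covers [67963, 68617] [LOST]
Segment 3: SEQ = 68618, len = 1322 B, covers [68618, 69939]
In-order data received: bytes [67375, 67962] (segments 1..1).
Segment 2 missing -> gap begins at byte 67963; later segments buffered out of order.
Cumulative ACK = next expected in-order byte = 67375 + 588 = 67963

67963


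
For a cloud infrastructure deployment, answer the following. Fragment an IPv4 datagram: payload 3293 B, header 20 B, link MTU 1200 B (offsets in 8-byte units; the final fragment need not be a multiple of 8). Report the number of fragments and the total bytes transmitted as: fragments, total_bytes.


Max data per non-final fragment = floor((MTU - header)/8)*8 = floor((1200 - 20)/8)*8 = floor(1180/8)*8 = 1176 B
Final fragment needs no 8-byte alignment: it can carry up to MTU - header = 1180 B
Non-final fragments needed = ceil((payload - 1180) / 1176) = ceil(2113/1176) = ceil(1.7968) = 2
Number of fragments = 2 + 1 = 3
Fragment sizes (data): 2 * 1176 B + 941 B (last, 941 <= 1180 OK)
Total bytes sent = payload + n_frags * header = 3293 + 3*20 = 3293 + 60 = 3353 B

3, 3353


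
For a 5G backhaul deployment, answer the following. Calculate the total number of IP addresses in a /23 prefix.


Given: CIDR prefix /23
Host bits = 32 - 23 = 9
Total addresses = 2^9 = 512

512


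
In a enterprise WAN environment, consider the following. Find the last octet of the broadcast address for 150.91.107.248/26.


Given: IP = 150.91.107.248, prefix = /26
Host bits = 32 - 26 = 6
Network last octet = 248 AND mask = 192
Host part size = 2^6 - 1 = 63
Broadcast last octet = 192 OR 63 = 255

255


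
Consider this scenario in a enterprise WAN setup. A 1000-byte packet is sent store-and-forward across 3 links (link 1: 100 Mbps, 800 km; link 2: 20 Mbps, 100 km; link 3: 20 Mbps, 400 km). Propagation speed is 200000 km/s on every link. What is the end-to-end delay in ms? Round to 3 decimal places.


Packet = 1000 bytes = 8000 bits. Store-and-forward: sum (t_trans + t_prop) per link.
Link 1: t_trans = 8000/(100*10^6) s = 0.0800 ms; t_prop = 800/200000 s = 4.0000 ms; subtotal = 4.0800 ms
Link 2: t_trans = 8000/(20*10^6) s = 0.4000 ms; t_prop = 100/200000 s = 0.5000 ms; subtotal = 0.9000 ms
Link 3: t_trans = 8000/(20*10^6) s = 0.4000 ms; t_prop = 400/200000 s = 2.0000 ms; subtotal = 2.4000 ms
End-to-end = 4.0800 + 0.9000 + 2.4000 = 7.3800 ms -> 7.380 ms (3 dp)

7.380


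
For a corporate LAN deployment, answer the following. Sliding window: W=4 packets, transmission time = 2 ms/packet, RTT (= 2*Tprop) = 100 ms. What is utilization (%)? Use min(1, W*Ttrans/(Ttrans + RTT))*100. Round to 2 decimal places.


Given: W = 4, Ttrans = 2 ms, RTT = 100 ms (= 2 * Tprop, Tprop = 50 ms)
Cycle time = Ttrans + RTT = 2 + 100 = 102 ms (first packet sent until its ACK returns)
W * Ttrans = 4 * 2 = 8 ms of sending per cycle
W * Ttrans / (Ttrans + RTT) = 8 / 102 = 0.078431
U = min(1, 0.078431) = 0.078431
U% = 7.84%

7.84


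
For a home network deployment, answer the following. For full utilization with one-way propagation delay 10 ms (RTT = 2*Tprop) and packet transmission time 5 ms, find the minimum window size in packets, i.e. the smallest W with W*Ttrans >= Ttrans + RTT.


Given: Ttrans = 5 ms, RTT = 20 ms (= 2 * Tprop, Tprop = 10 ms)
Time until first ACK returns = Ttrans + RTT = 5 + 20 = 25 ms
Need W * Ttrans >= Ttrans + RTT  ->  W >= (Ttrans + RTT) / Ttrans
(Ttrans + RTT) / Ttrans = 25 / 5 = 5
W_min = ceil(5) = 5

5


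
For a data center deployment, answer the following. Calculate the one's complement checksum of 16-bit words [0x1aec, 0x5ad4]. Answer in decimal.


Given words: [0x1aec, 0x5ad4]
Step 1: Sum all words
Raw sum = 6892 + 23252 = 30144
One's complement = ~30144 & 0xFFFF = 35391

35391
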